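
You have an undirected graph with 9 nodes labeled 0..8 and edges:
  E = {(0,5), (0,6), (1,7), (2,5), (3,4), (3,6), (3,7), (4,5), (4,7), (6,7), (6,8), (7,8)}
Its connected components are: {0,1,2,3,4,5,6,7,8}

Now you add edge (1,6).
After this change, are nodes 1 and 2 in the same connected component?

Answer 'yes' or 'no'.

Answer: yes

Derivation:
Initial components: {0,1,2,3,4,5,6,7,8}
Adding edge (1,6): both already in same component {0,1,2,3,4,5,6,7,8}. No change.
New components: {0,1,2,3,4,5,6,7,8}
Are 1 and 2 in the same component? yes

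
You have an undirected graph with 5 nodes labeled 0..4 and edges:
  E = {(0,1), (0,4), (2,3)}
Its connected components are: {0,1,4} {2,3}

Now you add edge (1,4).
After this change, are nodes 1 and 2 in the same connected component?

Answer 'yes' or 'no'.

Answer: no

Derivation:
Initial components: {0,1,4} {2,3}
Adding edge (1,4): both already in same component {0,1,4}. No change.
New components: {0,1,4} {2,3}
Are 1 and 2 in the same component? no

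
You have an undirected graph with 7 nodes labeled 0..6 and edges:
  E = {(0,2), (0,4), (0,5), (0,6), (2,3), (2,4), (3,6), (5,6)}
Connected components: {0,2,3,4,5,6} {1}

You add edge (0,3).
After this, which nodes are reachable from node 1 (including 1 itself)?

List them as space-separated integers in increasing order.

Before: nodes reachable from 1: {1}
Adding (0,3): both endpoints already in same component. Reachability from 1 unchanged.
After: nodes reachable from 1: {1}

Answer: 1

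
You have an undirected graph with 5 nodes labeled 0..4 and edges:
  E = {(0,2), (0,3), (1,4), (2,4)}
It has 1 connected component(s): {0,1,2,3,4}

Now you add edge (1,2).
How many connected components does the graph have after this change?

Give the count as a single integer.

Answer: 1

Derivation:
Initial component count: 1
Add (1,2): endpoints already in same component. Count unchanged: 1.
New component count: 1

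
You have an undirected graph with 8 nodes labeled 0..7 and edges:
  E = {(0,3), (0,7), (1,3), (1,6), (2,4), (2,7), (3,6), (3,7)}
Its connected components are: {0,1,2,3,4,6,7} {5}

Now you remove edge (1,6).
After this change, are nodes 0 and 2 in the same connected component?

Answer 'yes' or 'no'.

Answer: yes

Derivation:
Initial components: {0,1,2,3,4,6,7} {5}
Removing edge (1,6): not a bridge — component count unchanged at 2.
New components: {0,1,2,3,4,6,7} {5}
Are 0 and 2 in the same component? yes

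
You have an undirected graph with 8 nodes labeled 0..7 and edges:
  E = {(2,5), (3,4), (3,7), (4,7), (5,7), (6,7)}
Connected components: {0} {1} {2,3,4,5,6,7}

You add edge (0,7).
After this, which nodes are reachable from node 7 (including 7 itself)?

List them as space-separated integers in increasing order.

Before: nodes reachable from 7: {2,3,4,5,6,7}
Adding (0,7): merges 7's component with another. Reachability grows.
After: nodes reachable from 7: {0,2,3,4,5,6,7}

Answer: 0 2 3 4 5 6 7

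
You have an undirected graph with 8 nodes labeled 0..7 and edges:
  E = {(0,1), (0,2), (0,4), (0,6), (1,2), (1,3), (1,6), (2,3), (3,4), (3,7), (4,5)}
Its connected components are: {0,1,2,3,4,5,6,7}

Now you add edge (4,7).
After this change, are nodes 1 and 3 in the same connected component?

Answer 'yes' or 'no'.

Initial components: {0,1,2,3,4,5,6,7}
Adding edge (4,7): both already in same component {0,1,2,3,4,5,6,7}. No change.
New components: {0,1,2,3,4,5,6,7}
Are 1 and 3 in the same component? yes

Answer: yes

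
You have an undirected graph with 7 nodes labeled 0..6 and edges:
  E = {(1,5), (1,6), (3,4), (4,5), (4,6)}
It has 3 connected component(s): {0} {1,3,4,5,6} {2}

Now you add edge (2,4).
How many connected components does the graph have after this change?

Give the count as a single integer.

Initial component count: 3
Add (2,4): merges two components. Count decreases: 3 -> 2.
New component count: 2

Answer: 2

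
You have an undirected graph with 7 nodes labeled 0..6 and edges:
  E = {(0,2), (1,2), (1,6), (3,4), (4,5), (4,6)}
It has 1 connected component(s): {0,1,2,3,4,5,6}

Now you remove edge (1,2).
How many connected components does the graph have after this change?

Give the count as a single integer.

Initial component count: 1
Remove (1,2): it was a bridge. Count increases: 1 -> 2.
  After removal, components: {0,2} {1,3,4,5,6}
New component count: 2

Answer: 2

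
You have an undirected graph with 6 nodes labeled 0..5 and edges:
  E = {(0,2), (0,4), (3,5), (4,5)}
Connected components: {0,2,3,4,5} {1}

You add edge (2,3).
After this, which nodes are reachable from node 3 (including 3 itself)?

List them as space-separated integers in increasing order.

Answer: 0 2 3 4 5

Derivation:
Before: nodes reachable from 3: {0,2,3,4,5}
Adding (2,3): both endpoints already in same component. Reachability from 3 unchanged.
After: nodes reachable from 3: {0,2,3,4,5}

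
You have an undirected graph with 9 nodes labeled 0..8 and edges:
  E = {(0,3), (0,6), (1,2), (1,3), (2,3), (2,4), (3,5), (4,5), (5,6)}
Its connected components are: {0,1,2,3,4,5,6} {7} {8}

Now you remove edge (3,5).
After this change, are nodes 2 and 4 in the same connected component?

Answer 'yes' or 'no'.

Initial components: {0,1,2,3,4,5,6} {7} {8}
Removing edge (3,5): not a bridge — component count unchanged at 3.
New components: {0,1,2,3,4,5,6} {7} {8}
Are 2 and 4 in the same component? yes

Answer: yes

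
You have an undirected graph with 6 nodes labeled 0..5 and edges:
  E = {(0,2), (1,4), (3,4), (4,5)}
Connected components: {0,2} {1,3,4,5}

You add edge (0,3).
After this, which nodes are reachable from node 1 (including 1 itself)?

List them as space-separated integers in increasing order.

Before: nodes reachable from 1: {1,3,4,5}
Adding (0,3): merges 1's component with another. Reachability grows.
After: nodes reachable from 1: {0,1,2,3,4,5}

Answer: 0 1 2 3 4 5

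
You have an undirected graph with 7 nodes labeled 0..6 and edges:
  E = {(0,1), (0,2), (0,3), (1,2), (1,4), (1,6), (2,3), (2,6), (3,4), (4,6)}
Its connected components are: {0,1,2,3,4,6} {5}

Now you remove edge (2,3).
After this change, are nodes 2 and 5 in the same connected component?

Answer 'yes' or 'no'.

Initial components: {0,1,2,3,4,6} {5}
Removing edge (2,3): not a bridge — component count unchanged at 2.
New components: {0,1,2,3,4,6} {5}
Are 2 and 5 in the same component? no

Answer: no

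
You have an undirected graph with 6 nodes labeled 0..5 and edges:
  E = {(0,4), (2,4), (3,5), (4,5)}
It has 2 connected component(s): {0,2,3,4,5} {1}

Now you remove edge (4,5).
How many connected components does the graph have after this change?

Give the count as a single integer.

Answer: 3

Derivation:
Initial component count: 2
Remove (4,5): it was a bridge. Count increases: 2 -> 3.
  After removal, components: {0,2,4} {1} {3,5}
New component count: 3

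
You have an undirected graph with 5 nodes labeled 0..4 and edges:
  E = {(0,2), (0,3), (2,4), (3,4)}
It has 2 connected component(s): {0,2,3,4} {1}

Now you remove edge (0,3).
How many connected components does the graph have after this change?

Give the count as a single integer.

Answer: 2

Derivation:
Initial component count: 2
Remove (0,3): not a bridge. Count unchanged: 2.
  After removal, components: {0,2,3,4} {1}
New component count: 2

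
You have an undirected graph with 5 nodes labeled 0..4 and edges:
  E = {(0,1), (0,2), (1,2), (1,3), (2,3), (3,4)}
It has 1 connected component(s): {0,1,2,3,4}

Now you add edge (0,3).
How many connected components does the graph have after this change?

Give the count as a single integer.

Answer: 1

Derivation:
Initial component count: 1
Add (0,3): endpoints already in same component. Count unchanged: 1.
New component count: 1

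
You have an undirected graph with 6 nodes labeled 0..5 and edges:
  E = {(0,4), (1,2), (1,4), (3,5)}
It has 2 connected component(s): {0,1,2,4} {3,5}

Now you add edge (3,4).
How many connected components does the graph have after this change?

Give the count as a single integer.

Initial component count: 2
Add (3,4): merges two components. Count decreases: 2 -> 1.
New component count: 1

Answer: 1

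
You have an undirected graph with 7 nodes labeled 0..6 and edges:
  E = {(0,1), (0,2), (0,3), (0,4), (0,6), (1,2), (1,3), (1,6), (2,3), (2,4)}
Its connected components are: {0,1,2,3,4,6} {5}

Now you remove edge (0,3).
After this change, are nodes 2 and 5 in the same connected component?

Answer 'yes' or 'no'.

Initial components: {0,1,2,3,4,6} {5}
Removing edge (0,3): not a bridge — component count unchanged at 2.
New components: {0,1,2,3,4,6} {5}
Are 2 and 5 in the same component? no

Answer: no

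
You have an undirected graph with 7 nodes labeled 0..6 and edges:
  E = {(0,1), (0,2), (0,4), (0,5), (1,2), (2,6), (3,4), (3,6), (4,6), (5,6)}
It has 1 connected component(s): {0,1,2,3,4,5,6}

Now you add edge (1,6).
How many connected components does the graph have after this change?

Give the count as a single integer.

Initial component count: 1
Add (1,6): endpoints already in same component. Count unchanged: 1.
New component count: 1

Answer: 1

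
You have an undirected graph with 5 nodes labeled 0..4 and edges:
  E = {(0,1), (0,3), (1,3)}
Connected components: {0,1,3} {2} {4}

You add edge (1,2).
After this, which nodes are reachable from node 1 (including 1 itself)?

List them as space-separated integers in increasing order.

Answer: 0 1 2 3

Derivation:
Before: nodes reachable from 1: {0,1,3}
Adding (1,2): merges 1's component with another. Reachability grows.
After: nodes reachable from 1: {0,1,2,3}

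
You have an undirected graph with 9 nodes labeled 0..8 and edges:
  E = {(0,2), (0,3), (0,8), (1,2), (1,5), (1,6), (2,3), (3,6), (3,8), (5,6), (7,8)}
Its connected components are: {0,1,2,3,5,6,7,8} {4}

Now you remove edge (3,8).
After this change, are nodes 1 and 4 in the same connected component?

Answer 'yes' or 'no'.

Initial components: {0,1,2,3,5,6,7,8} {4}
Removing edge (3,8): not a bridge — component count unchanged at 2.
New components: {0,1,2,3,5,6,7,8} {4}
Are 1 and 4 in the same component? no

Answer: no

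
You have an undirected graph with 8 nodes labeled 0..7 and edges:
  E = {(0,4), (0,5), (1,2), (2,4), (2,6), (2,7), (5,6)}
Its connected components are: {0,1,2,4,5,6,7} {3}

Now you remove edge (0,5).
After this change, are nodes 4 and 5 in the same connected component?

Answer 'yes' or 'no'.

Answer: yes

Derivation:
Initial components: {0,1,2,4,5,6,7} {3}
Removing edge (0,5): not a bridge — component count unchanged at 2.
New components: {0,1,2,4,5,6,7} {3}
Are 4 and 5 in the same component? yes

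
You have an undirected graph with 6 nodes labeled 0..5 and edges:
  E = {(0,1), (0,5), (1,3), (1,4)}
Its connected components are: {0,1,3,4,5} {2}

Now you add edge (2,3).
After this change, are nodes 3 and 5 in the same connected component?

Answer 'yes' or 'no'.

Answer: yes

Derivation:
Initial components: {0,1,3,4,5} {2}
Adding edge (2,3): merges {2} and {0,1,3,4,5}.
New components: {0,1,2,3,4,5}
Are 3 and 5 in the same component? yes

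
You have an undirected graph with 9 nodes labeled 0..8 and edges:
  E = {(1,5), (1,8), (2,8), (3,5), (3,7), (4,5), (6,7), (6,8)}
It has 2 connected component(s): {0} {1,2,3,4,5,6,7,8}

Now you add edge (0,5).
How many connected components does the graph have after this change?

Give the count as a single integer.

Initial component count: 2
Add (0,5): merges two components. Count decreases: 2 -> 1.
New component count: 1

Answer: 1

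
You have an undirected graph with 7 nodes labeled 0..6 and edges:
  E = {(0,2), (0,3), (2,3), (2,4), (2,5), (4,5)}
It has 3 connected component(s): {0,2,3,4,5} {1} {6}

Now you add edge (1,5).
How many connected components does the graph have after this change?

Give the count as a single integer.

Initial component count: 3
Add (1,5): merges two components. Count decreases: 3 -> 2.
New component count: 2

Answer: 2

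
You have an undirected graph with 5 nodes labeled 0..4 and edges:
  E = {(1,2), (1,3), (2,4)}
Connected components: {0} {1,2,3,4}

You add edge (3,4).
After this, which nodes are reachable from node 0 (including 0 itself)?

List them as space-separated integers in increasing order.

Answer: 0

Derivation:
Before: nodes reachable from 0: {0}
Adding (3,4): both endpoints already in same component. Reachability from 0 unchanged.
After: nodes reachable from 0: {0}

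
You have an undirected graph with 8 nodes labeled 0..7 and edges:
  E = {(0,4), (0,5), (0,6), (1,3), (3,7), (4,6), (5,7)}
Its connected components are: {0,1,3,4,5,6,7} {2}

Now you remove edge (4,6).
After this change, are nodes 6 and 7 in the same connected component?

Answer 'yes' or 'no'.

Initial components: {0,1,3,4,5,6,7} {2}
Removing edge (4,6): not a bridge — component count unchanged at 2.
New components: {0,1,3,4,5,6,7} {2}
Are 6 and 7 in the same component? yes

Answer: yes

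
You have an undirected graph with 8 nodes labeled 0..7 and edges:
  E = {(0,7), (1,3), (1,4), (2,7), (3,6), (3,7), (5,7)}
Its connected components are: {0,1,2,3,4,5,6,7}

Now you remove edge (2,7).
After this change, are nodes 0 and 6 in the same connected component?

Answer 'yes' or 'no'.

Initial components: {0,1,2,3,4,5,6,7}
Removing edge (2,7): it was a bridge — component count 1 -> 2.
New components: {0,1,3,4,5,6,7} {2}
Are 0 and 6 in the same component? yes

Answer: yes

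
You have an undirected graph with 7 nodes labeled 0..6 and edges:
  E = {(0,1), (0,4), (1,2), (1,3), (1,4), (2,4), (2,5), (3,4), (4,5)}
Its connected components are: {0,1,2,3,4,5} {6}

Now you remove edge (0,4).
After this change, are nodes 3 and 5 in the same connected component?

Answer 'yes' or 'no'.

Answer: yes

Derivation:
Initial components: {0,1,2,3,4,5} {6}
Removing edge (0,4): not a bridge — component count unchanged at 2.
New components: {0,1,2,3,4,5} {6}
Are 3 and 5 in the same component? yes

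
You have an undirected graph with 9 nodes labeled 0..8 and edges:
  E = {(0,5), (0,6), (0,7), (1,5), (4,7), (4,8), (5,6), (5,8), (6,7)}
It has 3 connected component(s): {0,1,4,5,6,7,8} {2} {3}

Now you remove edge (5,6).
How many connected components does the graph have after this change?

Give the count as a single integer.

Answer: 3

Derivation:
Initial component count: 3
Remove (5,6): not a bridge. Count unchanged: 3.
  After removal, components: {0,1,4,5,6,7,8} {2} {3}
New component count: 3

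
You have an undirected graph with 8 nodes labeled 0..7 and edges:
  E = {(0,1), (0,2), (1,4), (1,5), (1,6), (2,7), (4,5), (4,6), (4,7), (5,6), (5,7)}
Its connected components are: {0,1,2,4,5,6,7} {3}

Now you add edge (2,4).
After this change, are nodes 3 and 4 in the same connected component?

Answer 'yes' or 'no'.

Answer: no

Derivation:
Initial components: {0,1,2,4,5,6,7} {3}
Adding edge (2,4): both already in same component {0,1,2,4,5,6,7}. No change.
New components: {0,1,2,4,5,6,7} {3}
Are 3 and 4 in the same component? no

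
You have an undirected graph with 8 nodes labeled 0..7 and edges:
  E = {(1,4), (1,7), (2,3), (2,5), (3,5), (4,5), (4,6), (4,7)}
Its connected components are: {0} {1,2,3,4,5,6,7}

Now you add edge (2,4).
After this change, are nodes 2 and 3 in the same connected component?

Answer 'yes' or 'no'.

Initial components: {0} {1,2,3,4,5,6,7}
Adding edge (2,4): both already in same component {1,2,3,4,5,6,7}. No change.
New components: {0} {1,2,3,4,5,6,7}
Are 2 and 3 in the same component? yes

Answer: yes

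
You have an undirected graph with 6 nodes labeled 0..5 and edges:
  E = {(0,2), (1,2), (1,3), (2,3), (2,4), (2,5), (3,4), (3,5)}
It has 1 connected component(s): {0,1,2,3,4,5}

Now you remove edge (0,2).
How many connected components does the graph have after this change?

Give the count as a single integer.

Initial component count: 1
Remove (0,2): it was a bridge. Count increases: 1 -> 2.
  After removal, components: {0} {1,2,3,4,5}
New component count: 2

Answer: 2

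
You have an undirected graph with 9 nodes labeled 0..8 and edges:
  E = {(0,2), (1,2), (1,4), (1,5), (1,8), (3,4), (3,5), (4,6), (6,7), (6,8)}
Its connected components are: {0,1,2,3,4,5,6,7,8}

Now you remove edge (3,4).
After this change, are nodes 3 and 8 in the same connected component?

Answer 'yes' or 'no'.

Initial components: {0,1,2,3,4,5,6,7,8}
Removing edge (3,4): not a bridge — component count unchanged at 1.
New components: {0,1,2,3,4,5,6,7,8}
Are 3 and 8 in the same component? yes

Answer: yes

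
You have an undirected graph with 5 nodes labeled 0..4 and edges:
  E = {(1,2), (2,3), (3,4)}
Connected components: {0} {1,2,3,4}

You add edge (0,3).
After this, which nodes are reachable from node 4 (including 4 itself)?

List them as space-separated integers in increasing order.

Answer: 0 1 2 3 4

Derivation:
Before: nodes reachable from 4: {1,2,3,4}
Adding (0,3): merges 4's component with another. Reachability grows.
After: nodes reachable from 4: {0,1,2,3,4}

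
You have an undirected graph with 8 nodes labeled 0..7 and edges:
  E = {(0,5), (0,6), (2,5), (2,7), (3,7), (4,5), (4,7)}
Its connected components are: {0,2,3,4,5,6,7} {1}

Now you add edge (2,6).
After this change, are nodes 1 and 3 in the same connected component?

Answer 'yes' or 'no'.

Answer: no

Derivation:
Initial components: {0,2,3,4,5,6,7} {1}
Adding edge (2,6): both already in same component {0,2,3,4,5,6,7}. No change.
New components: {0,2,3,4,5,6,7} {1}
Are 1 and 3 in the same component? no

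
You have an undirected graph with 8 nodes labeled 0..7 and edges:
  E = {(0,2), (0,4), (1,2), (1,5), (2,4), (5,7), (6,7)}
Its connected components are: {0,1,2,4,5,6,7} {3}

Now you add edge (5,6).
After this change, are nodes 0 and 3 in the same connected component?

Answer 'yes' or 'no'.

Initial components: {0,1,2,4,5,6,7} {3}
Adding edge (5,6): both already in same component {0,1,2,4,5,6,7}. No change.
New components: {0,1,2,4,5,6,7} {3}
Are 0 and 3 in the same component? no

Answer: no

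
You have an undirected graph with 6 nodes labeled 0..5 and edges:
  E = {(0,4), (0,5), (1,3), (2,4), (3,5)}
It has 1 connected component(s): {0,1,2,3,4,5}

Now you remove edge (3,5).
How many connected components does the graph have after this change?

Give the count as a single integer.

Answer: 2

Derivation:
Initial component count: 1
Remove (3,5): it was a bridge. Count increases: 1 -> 2.
  After removal, components: {0,2,4,5} {1,3}
New component count: 2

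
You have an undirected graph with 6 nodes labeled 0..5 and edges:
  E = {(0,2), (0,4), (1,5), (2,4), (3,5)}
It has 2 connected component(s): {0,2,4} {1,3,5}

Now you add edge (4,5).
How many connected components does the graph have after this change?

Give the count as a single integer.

Initial component count: 2
Add (4,5): merges two components. Count decreases: 2 -> 1.
New component count: 1

Answer: 1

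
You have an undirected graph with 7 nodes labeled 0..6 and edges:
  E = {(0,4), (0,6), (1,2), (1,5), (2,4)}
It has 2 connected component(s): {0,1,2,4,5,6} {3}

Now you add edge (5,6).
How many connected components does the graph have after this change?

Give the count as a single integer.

Answer: 2

Derivation:
Initial component count: 2
Add (5,6): endpoints already in same component. Count unchanged: 2.
New component count: 2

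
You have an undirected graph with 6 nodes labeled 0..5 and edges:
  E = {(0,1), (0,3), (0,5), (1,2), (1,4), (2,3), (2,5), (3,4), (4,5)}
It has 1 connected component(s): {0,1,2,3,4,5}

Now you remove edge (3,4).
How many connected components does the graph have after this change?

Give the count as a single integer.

Answer: 1

Derivation:
Initial component count: 1
Remove (3,4): not a bridge. Count unchanged: 1.
  After removal, components: {0,1,2,3,4,5}
New component count: 1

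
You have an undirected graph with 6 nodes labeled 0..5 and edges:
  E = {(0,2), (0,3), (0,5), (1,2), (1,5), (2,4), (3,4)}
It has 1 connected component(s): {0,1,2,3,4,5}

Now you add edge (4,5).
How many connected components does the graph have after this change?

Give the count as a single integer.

Initial component count: 1
Add (4,5): endpoints already in same component. Count unchanged: 1.
New component count: 1

Answer: 1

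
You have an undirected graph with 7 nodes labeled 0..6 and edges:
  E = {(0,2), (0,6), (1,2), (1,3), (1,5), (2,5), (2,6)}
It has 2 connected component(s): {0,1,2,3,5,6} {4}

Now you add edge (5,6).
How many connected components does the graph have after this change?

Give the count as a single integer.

Answer: 2

Derivation:
Initial component count: 2
Add (5,6): endpoints already in same component. Count unchanged: 2.
New component count: 2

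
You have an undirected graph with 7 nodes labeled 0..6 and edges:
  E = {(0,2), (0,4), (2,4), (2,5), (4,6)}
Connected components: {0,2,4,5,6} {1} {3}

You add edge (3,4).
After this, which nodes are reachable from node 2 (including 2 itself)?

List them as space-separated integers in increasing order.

Answer: 0 2 3 4 5 6

Derivation:
Before: nodes reachable from 2: {0,2,4,5,6}
Adding (3,4): merges 2's component with another. Reachability grows.
After: nodes reachable from 2: {0,2,3,4,5,6}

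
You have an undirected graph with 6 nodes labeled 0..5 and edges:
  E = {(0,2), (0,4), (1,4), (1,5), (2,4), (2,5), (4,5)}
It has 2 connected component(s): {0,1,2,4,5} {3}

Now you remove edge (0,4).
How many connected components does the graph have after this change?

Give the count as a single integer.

Answer: 2

Derivation:
Initial component count: 2
Remove (0,4): not a bridge. Count unchanged: 2.
  After removal, components: {0,1,2,4,5} {3}
New component count: 2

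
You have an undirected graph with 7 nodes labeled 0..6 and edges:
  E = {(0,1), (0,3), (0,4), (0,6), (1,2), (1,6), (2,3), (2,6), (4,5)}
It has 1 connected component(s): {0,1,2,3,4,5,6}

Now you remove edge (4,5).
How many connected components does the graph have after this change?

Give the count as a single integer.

Initial component count: 1
Remove (4,5): it was a bridge. Count increases: 1 -> 2.
  After removal, components: {0,1,2,3,4,6} {5}
New component count: 2

Answer: 2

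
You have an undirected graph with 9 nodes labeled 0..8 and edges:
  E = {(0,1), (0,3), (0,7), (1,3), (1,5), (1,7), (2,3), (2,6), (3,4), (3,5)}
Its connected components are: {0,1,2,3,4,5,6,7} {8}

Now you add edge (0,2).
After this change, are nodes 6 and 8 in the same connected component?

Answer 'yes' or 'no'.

Initial components: {0,1,2,3,4,5,6,7} {8}
Adding edge (0,2): both already in same component {0,1,2,3,4,5,6,7}. No change.
New components: {0,1,2,3,4,5,6,7} {8}
Are 6 and 8 in the same component? no

Answer: no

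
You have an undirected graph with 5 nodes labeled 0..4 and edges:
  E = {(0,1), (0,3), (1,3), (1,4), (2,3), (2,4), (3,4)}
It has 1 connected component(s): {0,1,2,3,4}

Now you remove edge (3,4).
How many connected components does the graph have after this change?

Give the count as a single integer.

Answer: 1

Derivation:
Initial component count: 1
Remove (3,4): not a bridge. Count unchanged: 1.
  After removal, components: {0,1,2,3,4}
New component count: 1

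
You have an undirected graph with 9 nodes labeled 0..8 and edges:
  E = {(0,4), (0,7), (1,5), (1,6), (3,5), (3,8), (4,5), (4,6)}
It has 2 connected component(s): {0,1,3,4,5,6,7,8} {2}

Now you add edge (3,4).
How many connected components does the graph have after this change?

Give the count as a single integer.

Initial component count: 2
Add (3,4): endpoints already in same component. Count unchanged: 2.
New component count: 2

Answer: 2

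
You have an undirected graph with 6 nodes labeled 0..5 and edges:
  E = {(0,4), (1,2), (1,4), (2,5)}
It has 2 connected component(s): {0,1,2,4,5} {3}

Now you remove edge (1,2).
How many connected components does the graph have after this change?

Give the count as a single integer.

Answer: 3

Derivation:
Initial component count: 2
Remove (1,2): it was a bridge. Count increases: 2 -> 3.
  After removal, components: {0,1,4} {2,5} {3}
New component count: 3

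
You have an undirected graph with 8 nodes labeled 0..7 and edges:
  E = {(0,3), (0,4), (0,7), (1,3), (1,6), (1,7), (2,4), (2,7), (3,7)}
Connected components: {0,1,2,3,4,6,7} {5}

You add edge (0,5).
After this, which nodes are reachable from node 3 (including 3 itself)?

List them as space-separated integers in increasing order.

Answer: 0 1 2 3 4 5 6 7

Derivation:
Before: nodes reachable from 3: {0,1,2,3,4,6,7}
Adding (0,5): merges 3's component with another. Reachability grows.
After: nodes reachable from 3: {0,1,2,3,4,5,6,7}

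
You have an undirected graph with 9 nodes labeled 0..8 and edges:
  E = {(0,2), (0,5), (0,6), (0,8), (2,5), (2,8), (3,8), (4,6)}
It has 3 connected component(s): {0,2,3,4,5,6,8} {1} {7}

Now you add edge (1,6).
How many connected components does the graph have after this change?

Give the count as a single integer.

Answer: 2

Derivation:
Initial component count: 3
Add (1,6): merges two components. Count decreases: 3 -> 2.
New component count: 2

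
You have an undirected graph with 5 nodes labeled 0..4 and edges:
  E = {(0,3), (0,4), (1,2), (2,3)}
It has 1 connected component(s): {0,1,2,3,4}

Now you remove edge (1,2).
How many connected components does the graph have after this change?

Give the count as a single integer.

Initial component count: 1
Remove (1,2): it was a bridge. Count increases: 1 -> 2.
  After removal, components: {0,2,3,4} {1}
New component count: 2

Answer: 2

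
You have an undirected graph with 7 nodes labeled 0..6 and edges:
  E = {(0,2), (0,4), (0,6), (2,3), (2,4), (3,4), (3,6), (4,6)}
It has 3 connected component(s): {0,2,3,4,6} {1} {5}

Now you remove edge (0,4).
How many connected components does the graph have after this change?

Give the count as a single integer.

Answer: 3

Derivation:
Initial component count: 3
Remove (0,4): not a bridge. Count unchanged: 3.
  After removal, components: {0,2,3,4,6} {1} {5}
New component count: 3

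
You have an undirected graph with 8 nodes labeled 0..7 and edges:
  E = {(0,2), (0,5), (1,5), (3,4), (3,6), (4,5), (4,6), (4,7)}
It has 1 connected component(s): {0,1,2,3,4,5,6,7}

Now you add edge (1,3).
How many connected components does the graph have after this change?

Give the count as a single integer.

Answer: 1

Derivation:
Initial component count: 1
Add (1,3): endpoints already in same component. Count unchanged: 1.
New component count: 1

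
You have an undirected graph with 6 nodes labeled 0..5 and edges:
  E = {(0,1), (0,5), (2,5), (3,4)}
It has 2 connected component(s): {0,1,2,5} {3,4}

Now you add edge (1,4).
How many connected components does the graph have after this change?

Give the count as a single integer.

Initial component count: 2
Add (1,4): merges two components. Count decreases: 2 -> 1.
New component count: 1

Answer: 1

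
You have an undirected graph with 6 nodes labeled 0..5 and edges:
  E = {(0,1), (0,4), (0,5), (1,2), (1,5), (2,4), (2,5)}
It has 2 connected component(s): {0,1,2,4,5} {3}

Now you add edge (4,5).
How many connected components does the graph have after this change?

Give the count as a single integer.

Answer: 2

Derivation:
Initial component count: 2
Add (4,5): endpoints already in same component. Count unchanged: 2.
New component count: 2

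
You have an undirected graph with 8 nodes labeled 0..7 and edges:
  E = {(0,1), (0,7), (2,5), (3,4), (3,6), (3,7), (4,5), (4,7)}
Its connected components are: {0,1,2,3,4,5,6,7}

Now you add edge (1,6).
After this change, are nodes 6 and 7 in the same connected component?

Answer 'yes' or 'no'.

Answer: yes

Derivation:
Initial components: {0,1,2,3,4,5,6,7}
Adding edge (1,6): both already in same component {0,1,2,3,4,5,6,7}. No change.
New components: {0,1,2,3,4,5,6,7}
Are 6 and 7 in the same component? yes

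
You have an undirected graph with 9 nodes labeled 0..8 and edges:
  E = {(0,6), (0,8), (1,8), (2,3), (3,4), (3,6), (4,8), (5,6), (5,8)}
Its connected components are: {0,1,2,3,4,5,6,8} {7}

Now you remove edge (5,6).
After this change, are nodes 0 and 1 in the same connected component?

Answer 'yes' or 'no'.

Initial components: {0,1,2,3,4,5,6,8} {7}
Removing edge (5,6): not a bridge — component count unchanged at 2.
New components: {0,1,2,3,4,5,6,8} {7}
Are 0 and 1 in the same component? yes

Answer: yes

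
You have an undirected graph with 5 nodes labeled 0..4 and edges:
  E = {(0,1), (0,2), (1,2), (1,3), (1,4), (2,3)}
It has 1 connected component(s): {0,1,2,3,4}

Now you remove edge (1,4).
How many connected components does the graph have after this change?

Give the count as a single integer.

Initial component count: 1
Remove (1,4): it was a bridge. Count increases: 1 -> 2.
  After removal, components: {0,1,2,3} {4}
New component count: 2

Answer: 2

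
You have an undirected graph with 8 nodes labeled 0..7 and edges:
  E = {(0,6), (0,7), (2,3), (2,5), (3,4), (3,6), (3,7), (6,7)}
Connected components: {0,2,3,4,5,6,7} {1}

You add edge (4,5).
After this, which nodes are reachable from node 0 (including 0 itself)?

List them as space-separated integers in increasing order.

Before: nodes reachable from 0: {0,2,3,4,5,6,7}
Adding (4,5): both endpoints already in same component. Reachability from 0 unchanged.
After: nodes reachable from 0: {0,2,3,4,5,6,7}

Answer: 0 2 3 4 5 6 7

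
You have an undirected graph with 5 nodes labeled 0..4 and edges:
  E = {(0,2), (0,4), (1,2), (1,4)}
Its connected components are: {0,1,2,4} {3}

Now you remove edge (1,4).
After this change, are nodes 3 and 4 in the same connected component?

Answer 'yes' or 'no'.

Initial components: {0,1,2,4} {3}
Removing edge (1,4): not a bridge — component count unchanged at 2.
New components: {0,1,2,4} {3}
Are 3 and 4 in the same component? no

Answer: no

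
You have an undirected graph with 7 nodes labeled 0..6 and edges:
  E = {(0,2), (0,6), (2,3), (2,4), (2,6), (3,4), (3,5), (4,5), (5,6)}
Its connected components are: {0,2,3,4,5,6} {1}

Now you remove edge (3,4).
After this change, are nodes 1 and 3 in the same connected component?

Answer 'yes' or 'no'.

Initial components: {0,2,3,4,5,6} {1}
Removing edge (3,4): not a bridge — component count unchanged at 2.
New components: {0,2,3,4,5,6} {1}
Are 1 and 3 in the same component? no

Answer: no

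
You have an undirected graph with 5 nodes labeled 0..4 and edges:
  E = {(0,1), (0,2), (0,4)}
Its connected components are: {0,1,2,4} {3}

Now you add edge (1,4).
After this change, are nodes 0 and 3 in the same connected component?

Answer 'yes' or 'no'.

Answer: no

Derivation:
Initial components: {0,1,2,4} {3}
Adding edge (1,4): both already in same component {0,1,2,4}. No change.
New components: {0,1,2,4} {3}
Are 0 and 3 in the same component? no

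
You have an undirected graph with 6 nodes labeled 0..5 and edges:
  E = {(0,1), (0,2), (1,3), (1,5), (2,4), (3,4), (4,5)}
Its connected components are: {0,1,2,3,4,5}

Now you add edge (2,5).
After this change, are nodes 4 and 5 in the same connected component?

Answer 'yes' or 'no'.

Answer: yes

Derivation:
Initial components: {0,1,2,3,4,5}
Adding edge (2,5): both already in same component {0,1,2,3,4,5}. No change.
New components: {0,1,2,3,4,5}
Are 4 and 5 in the same component? yes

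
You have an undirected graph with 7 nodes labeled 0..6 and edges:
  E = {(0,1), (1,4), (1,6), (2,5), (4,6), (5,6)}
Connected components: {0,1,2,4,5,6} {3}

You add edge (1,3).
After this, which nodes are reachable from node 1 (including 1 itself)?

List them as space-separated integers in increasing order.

Before: nodes reachable from 1: {0,1,2,4,5,6}
Adding (1,3): merges 1's component with another. Reachability grows.
After: nodes reachable from 1: {0,1,2,3,4,5,6}

Answer: 0 1 2 3 4 5 6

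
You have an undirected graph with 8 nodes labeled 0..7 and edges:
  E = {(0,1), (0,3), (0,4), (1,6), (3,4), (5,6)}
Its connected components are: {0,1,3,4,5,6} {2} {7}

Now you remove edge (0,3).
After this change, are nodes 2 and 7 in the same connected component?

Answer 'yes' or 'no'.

Answer: no

Derivation:
Initial components: {0,1,3,4,5,6} {2} {7}
Removing edge (0,3): not a bridge — component count unchanged at 3.
New components: {0,1,3,4,5,6} {2} {7}
Are 2 and 7 in the same component? no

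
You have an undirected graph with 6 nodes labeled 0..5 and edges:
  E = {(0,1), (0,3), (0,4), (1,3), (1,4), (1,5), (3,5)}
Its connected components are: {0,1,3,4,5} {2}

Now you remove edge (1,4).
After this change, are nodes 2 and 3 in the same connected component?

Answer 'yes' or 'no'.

Initial components: {0,1,3,4,5} {2}
Removing edge (1,4): not a bridge — component count unchanged at 2.
New components: {0,1,3,4,5} {2}
Are 2 and 3 in the same component? no

Answer: no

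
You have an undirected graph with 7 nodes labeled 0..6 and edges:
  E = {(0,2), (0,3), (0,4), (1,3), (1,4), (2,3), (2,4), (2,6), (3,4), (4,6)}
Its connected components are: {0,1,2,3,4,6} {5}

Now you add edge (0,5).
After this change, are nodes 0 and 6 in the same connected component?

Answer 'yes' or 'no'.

Answer: yes

Derivation:
Initial components: {0,1,2,3,4,6} {5}
Adding edge (0,5): merges {0,1,2,3,4,6} and {5}.
New components: {0,1,2,3,4,5,6}
Are 0 and 6 in the same component? yes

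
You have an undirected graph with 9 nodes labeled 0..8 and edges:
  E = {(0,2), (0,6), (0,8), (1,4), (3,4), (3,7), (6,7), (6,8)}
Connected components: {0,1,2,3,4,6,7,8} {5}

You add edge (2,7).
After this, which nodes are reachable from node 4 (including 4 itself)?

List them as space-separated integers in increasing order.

Before: nodes reachable from 4: {0,1,2,3,4,6,7,8}
Adding (2,7): both endpoints already in same component. Reachability from 4 unchanged.
After: nodes reachable from 4: {0,1,2,3,4,6,7,8}

Answer: 0 1 2 3 4 6 7 8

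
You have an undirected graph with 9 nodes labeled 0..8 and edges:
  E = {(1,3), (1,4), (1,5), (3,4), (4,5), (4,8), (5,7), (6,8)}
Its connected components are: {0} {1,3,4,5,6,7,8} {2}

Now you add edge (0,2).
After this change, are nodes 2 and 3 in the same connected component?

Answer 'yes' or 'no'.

Answer: no

Derivation:
Initial components: {0} {1,3,4,5,6,7,8} {2}
Adding edge (0,2): merges {0} and {2}.
New components: {0,2} {1,3,4,5,6,7,8}
Are 2 and 3 in the same component? no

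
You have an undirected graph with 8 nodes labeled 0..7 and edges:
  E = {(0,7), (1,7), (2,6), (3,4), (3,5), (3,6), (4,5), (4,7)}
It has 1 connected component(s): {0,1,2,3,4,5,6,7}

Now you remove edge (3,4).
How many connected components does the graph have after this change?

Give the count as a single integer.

Answer: 1

Derivation:
Initial component count: 1
Remove (3,4): not a bridge. Count unchanged: 1.
  After removal, components: {0,1,2,3,4,5,6,7}
New component count: 1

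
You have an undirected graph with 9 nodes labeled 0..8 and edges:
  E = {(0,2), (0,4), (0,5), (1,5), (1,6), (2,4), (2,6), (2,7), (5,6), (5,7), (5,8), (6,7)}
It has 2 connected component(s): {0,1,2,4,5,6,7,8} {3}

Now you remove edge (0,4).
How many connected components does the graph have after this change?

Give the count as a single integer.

Answer: 2

Derivation:
Initial component count: 2
Remove (0,4): not a bridge. Count unchanged: 2.
  After removal, components: {0,1,2,4,5,6,7,8} {3}
New component count: 2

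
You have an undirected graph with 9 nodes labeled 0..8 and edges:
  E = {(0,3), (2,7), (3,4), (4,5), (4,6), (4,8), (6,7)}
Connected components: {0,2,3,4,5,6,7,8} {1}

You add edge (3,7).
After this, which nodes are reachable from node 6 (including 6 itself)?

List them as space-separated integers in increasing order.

Answer: 0 2 3 4 5 6 7 8

Derivation:
Before: nodes reachable from 6: {0,2,3,4,5,6,7,8}
Adding (3,7): both endpoints already in same component. Reachability from 6 unchanged.
After: nodes reachable from 6: {0,2,3,4,5,6,7,8}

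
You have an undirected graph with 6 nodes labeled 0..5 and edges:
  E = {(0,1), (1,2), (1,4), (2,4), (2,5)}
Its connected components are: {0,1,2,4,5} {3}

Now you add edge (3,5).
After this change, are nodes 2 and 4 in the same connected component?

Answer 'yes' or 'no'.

Answer: yes

Derivation:
Initial components: {0,1,2,4,5} {3}
Adding edge (3,5): merges {3} and {0,1,2,4,5}.
New components: {0,1,2,3,4,5}
Are 2 and 4 in the same component? yes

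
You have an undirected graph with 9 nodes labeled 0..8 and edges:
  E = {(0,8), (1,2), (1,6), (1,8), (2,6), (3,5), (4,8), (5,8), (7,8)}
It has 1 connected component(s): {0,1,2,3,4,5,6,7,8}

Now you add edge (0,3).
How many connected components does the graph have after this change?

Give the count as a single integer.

Answer: 1

Derivation:
Initial component count: 1
Add (0,3): endpoints already in same component. Count unchanged: 1.
New component count: 1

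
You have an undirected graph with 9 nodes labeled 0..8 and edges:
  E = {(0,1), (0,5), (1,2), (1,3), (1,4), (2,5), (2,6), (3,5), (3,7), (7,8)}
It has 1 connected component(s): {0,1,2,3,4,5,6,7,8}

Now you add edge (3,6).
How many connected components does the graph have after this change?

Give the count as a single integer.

Answer: 1

Derivation:
Initial component count: 1
Add (3,6): endpoints already in same component. Count unchanged: 1.
New component count: 1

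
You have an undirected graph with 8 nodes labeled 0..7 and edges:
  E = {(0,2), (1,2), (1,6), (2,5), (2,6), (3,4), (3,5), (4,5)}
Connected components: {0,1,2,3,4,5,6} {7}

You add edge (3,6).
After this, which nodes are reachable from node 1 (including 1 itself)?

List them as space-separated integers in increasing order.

Answer: 0 1 2 3 4 5 6

Derivation:
Before: nodes reachable from 1: {0,1,2,3,4,5,6}
Adding (3,6): both endpoints already in same component. Reachability from 1 unchanged.
After: nodes reachable from 1: {0,1,2,3,4,5,6}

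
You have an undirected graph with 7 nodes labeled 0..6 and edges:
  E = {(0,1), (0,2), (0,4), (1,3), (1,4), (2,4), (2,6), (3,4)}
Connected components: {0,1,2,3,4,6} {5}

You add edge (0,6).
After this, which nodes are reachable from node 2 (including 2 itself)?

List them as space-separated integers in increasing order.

Before: nodes reachable from 2: {0,1,2,3,4,6}
Adding (0,6): both endpoints already in same component. Reachability from 2 unchanged.
After: nodes reachable from 2: {0,1,2,3,4,6}

Answer: 0 1 2 3 4 6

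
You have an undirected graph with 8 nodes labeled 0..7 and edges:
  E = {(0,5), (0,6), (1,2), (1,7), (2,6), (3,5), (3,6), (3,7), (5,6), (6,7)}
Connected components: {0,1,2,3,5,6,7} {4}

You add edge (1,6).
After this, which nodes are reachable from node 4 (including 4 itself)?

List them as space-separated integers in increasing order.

Answer: 4

Derivation:
Before: nodes reachable from 4: {4}
Adding (1,6): both endpoints already in same component. Reachability from 4 unchanged.
After: nodes reachable from 4: {4}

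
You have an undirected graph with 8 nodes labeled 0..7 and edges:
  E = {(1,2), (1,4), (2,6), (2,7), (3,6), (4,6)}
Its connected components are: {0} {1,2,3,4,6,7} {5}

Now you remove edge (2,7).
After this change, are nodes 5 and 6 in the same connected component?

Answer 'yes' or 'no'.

Initial components: {0} {1,2,3,4,6,7} {5}
Removing edge (2,7): it was a bridge — component count 3 -> 4.
New components: {0} {1,2,3,4,6} {5} {7}
Are 5 and 6 in the same component? no

Answer: no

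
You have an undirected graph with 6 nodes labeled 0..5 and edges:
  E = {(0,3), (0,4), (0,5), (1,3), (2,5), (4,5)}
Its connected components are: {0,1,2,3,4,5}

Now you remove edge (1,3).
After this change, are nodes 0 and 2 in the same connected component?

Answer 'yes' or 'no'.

Initial components: {0,1,2,3,4,5}
Removing edge (1,3): it was a bridge — component count 1 -> 2.
New components: {0,2,3,4,5} {1}
Are 0 and 2 in the same component? yes

Answer: yes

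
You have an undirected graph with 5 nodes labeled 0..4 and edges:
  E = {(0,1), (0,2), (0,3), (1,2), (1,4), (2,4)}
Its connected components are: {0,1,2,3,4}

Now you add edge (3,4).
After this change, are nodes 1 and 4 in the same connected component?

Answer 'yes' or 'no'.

Initial components: {0,1,2,3,4}
Adding edge (3,4): both already in same component {0,1,2,3,4}. No change.
New components: {0,1,2,3,4}
Are 1 and 4 in the same component? yes

Answer: yes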